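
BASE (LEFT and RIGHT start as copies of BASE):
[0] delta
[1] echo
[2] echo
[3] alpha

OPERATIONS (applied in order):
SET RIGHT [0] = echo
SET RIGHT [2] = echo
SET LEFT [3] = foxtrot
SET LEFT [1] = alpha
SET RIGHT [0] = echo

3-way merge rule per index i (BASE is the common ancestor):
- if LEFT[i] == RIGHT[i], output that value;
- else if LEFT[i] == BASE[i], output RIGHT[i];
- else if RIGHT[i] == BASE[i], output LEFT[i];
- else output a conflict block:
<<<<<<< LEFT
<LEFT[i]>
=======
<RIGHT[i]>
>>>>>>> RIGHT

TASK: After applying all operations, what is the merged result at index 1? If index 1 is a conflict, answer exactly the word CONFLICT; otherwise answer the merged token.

Answer: alpha

Derivation:
Final LEFT:  [delta, alpha, echo, foxtrot]
Final RIGHT: [echo, echo, echo, alpha]
i=0: L=delta=BASE, R=echo -> take RIGHT -> echo
i=1: L=alpha, R=echo=BASE -> take LEFT -> alpha
i=2: L=echo R=echo -> agree -> echo
i=3: L=foxtrot, R=alpha=BASE -> take LEFT -> foxtrot
Index 1 -> alpha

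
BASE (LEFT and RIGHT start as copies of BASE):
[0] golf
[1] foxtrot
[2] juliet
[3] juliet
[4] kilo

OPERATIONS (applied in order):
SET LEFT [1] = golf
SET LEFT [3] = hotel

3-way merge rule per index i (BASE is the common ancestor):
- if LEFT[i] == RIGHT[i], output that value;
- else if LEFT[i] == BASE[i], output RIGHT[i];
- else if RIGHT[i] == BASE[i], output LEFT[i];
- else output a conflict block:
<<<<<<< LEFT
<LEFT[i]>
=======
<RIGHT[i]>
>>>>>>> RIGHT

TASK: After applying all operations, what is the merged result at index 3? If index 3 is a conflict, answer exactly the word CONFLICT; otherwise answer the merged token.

Final LEFT:  [golf, golf, juliet, hotel, kilo]
Final RIGHT: [golf, foxtrot, juliet, juliet, kilo]
i=0: L=golf R=golf -> agree -> golf
i=1: L=golf, R=foxtrot=BASE -> take LEFT -> golf
i=2: L=juliet R=juliet -> agree -> juliet
i=3: L=hotel, R=juliet=BASE -> take LEFT -> hotel
i=4: L=kilo R=kilo -> agree -> kilo
Index 3 -> hotel

Answer: hotel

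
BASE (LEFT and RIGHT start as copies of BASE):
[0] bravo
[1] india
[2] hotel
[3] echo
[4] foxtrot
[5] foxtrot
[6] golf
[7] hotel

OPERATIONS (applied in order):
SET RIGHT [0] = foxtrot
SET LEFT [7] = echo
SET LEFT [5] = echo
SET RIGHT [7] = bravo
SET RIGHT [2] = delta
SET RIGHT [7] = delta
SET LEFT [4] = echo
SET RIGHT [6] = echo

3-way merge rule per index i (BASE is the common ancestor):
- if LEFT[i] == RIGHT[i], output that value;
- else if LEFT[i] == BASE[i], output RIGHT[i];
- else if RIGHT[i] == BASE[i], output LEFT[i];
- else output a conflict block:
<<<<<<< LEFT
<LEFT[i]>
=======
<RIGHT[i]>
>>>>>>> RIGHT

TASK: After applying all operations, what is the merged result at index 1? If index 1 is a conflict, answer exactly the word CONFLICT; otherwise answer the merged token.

Answer: india

Derivation:
Final LEFT:  [bravo, india, hotel, echo, echo, echo, golf, echo]
Final RIGHT: [foxtrot, india, delta, echo, foxtrot, foxtrot, echo, delta]
i=0: L=bravo=BASE, R=foxtrot -> take RIGHT -> foxtrot
i=1: L=india R=india -> agree -> india
i=2: L=hotel=BASE, R=delta -> take RIGHT -> delta
i=3: L=echo R=echo -> agree -> echo
i=4: L=echo, R=foxtrot=BASE -> take LEFT -> echo
i=5: L=echo, R=foxtrot=BASE -> take LEFT -> echo
i=6: L=golf=BASE, R=echo -> take RIGHT -> echo
i=7: BASE=hotel L=echo R=delta all differ -> CONFLICT
Index 1 -> india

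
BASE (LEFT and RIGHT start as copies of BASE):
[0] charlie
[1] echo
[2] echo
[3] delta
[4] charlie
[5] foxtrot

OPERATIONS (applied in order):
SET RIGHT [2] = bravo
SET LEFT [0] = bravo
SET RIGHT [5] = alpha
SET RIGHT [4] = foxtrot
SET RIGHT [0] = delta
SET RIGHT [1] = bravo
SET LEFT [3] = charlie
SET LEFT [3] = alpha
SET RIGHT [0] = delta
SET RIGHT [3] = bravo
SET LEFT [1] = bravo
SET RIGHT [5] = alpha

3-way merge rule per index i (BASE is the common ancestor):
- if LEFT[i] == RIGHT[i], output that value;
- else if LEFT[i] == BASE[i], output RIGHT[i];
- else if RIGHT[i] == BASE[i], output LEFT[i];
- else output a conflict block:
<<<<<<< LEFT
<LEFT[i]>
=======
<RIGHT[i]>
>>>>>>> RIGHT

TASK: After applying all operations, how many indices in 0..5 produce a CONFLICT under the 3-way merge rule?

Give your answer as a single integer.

Final LEFT:  [bravo, bravo, echo, alpha, charlie, foxtrot]
Final RIGHT: [delta, bravo, bravo, bravo, foxtrot, alpha]
i=0: BASE=charlie L=bravo R=delta all differ -> CONFLICT
i=1: L=bravo R=bravo -> agree -> bravo
i=2: L=echo=BASE, R=bravo -> take RIGHT -> bravo
i=3: BASE=delta L=alpha R=bravo all differ -> CONFLICT
i=4: L=charlie=BASE, R=foxtrot -> take RIGHT -> foxtrot
i=5: L=foxtrot=BASE, R=alpha -> take RIGHT -> alpha
Conflict count: 2

Answer: 2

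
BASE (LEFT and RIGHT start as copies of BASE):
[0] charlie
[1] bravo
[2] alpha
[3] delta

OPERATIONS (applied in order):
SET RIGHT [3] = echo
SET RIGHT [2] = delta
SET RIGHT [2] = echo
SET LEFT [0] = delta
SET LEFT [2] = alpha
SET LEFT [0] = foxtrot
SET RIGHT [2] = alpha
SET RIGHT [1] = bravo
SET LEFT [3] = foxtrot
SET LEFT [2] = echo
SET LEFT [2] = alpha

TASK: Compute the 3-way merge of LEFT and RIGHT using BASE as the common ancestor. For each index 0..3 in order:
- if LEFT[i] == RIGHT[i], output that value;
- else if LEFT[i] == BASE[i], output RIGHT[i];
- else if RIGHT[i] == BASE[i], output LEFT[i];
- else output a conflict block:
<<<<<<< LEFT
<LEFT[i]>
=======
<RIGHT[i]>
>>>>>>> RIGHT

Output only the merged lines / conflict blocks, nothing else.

Final LEFT:  [foxtrot, bravo, alpha, foxtrot]
Final RIGHT: [charlie, bravo, alpha, echo]
i=0: L=foxtrot, R=charlie=BASE -> take LEFT -> foxtrot
i=1: L=bravo R=bravo -> agree -> bravo
i=2: L=alpha R=alpha -> agree -> alpha
i=3: BASE=delta L=foxtrot R=echo all differ -> CONFLICT

Answer: foxtrot
bravo
alpha
<<<<<<< LEFT
foxtrot
=======
echo
>>>>>>> RIGHT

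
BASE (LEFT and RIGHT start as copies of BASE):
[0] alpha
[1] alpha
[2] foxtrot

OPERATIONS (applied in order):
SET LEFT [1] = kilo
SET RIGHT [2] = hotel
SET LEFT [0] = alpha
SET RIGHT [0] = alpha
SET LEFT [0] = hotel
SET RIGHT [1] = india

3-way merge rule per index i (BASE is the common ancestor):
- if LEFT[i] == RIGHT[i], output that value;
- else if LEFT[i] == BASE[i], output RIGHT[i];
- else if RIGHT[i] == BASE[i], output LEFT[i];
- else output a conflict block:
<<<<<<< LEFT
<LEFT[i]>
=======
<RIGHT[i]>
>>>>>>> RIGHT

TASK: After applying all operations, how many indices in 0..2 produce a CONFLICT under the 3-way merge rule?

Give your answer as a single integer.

Answer: 1

Derivation:
Final LEFT:  [hotel, kilo, foxtrot]
Final RIGHT: [alpha, india, hotel]
i=0: L=hotel, R=alpha=BASE -> take LEFT -> hotel
i=1: BASE=alpha L=kilo R=india all differ -> CONFLICT
i=2: L=foxtrot=BASE, R=hotel -> take RIGHT -> hotel
Conflict count: 1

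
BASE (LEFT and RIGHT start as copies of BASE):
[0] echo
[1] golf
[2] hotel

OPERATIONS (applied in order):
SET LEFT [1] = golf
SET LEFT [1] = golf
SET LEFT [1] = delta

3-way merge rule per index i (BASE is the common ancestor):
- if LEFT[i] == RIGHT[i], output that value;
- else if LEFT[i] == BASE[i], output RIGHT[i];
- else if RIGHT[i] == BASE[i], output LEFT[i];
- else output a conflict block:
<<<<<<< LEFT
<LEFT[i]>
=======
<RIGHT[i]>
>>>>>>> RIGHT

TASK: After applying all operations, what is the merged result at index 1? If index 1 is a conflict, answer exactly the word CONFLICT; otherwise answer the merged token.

Answer: delta

Derivation:
Final LEFT:  [echo, delta, hotel]
Final RIGHT: [echo, golf, hotel]
i=0: L=echo R=echo -> agree -> echo
i=1: L=delta, R=golf=BASE -> take LEFT -> delta
i=2: L=hotel R=hotel -> agree -> hotel
Index 1 -> delta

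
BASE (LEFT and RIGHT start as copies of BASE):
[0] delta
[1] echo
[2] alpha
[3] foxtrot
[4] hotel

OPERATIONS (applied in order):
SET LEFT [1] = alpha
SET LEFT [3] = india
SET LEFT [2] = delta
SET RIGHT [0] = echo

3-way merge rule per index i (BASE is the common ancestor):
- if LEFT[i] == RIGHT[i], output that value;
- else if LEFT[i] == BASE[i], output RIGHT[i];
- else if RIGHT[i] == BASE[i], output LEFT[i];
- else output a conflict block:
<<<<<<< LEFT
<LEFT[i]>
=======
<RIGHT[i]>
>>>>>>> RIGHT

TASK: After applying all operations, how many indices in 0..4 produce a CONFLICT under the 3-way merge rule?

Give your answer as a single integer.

Answer: 0

Derivation:
Final LEFT:  [delta, alpha, delta, india, hotel]
Final RIGHT: [echo, echo, alpha, foxtrot, hotel]
i=0: L=delta=BASE, R=echo -> take RIGHT -> echo
i=1: L=alpha, R=echo=BASE -> take LEFT -> alpha
i=2: L=delta, R=alpha=BASE -> take LEFT -> delta
i=3: L=india, R=foxtrot=BASE -> take LEFT -> india
i=4: L=hotel R=hotel -> agree -> hotel
Conflict count: 0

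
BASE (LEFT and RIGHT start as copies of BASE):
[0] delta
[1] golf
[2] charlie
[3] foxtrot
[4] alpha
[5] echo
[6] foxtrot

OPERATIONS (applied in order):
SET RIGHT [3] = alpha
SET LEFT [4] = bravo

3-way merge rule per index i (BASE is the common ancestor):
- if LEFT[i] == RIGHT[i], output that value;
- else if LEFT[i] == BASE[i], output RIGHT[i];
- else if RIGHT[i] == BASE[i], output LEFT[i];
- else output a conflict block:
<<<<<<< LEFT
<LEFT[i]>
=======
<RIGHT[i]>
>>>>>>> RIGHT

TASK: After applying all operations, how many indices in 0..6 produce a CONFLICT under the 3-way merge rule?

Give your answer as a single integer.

Answer: 0

Derivation:
Final LEFT:  [delta, golf, charlie, foxtrot, bravo, echo, foxtrot]
Final RIGHT: [delta, golf, charlie, alpha, alpha, echo, foxtrot]
i=0: L=delta R=delta -> agree -> delta
i=1: L=golf R=golf -> agree -> golf
i=2: L=charlie R=charlie -> agree -> charlie
i=3: L=foxtrot=BASE, R=alpha -> take RIGHT -> alpha
i=4: L=bravo, R=alpha=BASE -> take LEFT -> bravo
i=5: L=echo R=echo -> agree -> echo
i=6: L=foxtrot R=foxtrot -> agree -> foxtrot
Conflict count: 0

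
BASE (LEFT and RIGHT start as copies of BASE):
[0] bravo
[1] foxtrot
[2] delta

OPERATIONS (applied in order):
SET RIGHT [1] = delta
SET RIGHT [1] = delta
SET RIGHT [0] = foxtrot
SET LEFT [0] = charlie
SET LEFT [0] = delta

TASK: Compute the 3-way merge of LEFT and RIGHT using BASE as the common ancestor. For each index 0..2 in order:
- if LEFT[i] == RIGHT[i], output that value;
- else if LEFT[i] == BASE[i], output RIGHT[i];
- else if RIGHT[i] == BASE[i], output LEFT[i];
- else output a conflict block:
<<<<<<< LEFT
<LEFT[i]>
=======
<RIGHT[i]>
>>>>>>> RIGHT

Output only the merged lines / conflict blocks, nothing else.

Final LEFT:  [delta, foxtrot, delta]
Final RIGHT: [foxtrot, delta, delta]
i=0: BASE=bravo L=delta R=foxtrot all differ -> CONFLICT
i=1: L=foxtrot=BASE, R=delta -> take RIGHT -> delta
i=2: L=delta R=delta -> agree -> delta

Answer: <<<<<<< LEFT
delta
=======
foxtrot
>>>>>>> RIGHT
delta
delta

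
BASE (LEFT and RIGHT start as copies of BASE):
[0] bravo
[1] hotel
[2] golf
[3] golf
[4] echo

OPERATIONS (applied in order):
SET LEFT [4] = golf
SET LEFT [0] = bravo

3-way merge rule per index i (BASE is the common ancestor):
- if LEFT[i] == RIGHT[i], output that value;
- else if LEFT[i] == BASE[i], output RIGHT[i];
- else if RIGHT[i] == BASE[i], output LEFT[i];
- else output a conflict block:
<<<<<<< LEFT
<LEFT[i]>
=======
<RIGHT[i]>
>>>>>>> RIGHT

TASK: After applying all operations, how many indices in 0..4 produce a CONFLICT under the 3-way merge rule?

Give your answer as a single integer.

Answer: 0

Derivation:
Final LEFT:  [bravo, hotel, golf, golf, golf]
Final RIGHT: [bravo, hotel, golf, golf, echo]
i=0: L=bravo R=bravo -> agree -> bravo
i=1: L=hotel R=hotel -> agree -> hotel
i=2: L=golf R=golf -> agree -> golf
i=3: L=golf R=golf -> agree -> golf
i=4: L=golf, R=echo=BASE -> take LEFT -> golf
Conflict count: 0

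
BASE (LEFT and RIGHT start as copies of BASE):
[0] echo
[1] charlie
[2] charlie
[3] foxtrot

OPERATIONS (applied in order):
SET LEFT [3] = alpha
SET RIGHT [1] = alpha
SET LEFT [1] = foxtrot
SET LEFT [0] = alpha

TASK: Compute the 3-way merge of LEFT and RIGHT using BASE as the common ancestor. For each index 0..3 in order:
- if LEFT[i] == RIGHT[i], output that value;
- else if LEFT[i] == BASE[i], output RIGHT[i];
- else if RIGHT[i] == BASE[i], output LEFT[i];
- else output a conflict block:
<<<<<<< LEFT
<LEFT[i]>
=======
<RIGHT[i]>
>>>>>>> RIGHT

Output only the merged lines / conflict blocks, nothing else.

Final LEFT:  [alpha, foxtrot, charlie, alpha]
Final RIGHT: [echo, alpha, charlie, foxtrot]
i=0: L=alpha, R=echo=BASE -> take LEFT -> alpha
i=1: BASE=charlie L=foxtrot R=alpha all differ -> CONFLICT
i=2: L=charlie R=charlie -> agree -> charlie
i=3: L=alpha, R=foxtrot=BASE -> take LEFT -> alpha

Answer: alpha
<<<<<<< LEFT
foxtrot
=======
alpha
>>>>>>> RIGHT
charlie
alpha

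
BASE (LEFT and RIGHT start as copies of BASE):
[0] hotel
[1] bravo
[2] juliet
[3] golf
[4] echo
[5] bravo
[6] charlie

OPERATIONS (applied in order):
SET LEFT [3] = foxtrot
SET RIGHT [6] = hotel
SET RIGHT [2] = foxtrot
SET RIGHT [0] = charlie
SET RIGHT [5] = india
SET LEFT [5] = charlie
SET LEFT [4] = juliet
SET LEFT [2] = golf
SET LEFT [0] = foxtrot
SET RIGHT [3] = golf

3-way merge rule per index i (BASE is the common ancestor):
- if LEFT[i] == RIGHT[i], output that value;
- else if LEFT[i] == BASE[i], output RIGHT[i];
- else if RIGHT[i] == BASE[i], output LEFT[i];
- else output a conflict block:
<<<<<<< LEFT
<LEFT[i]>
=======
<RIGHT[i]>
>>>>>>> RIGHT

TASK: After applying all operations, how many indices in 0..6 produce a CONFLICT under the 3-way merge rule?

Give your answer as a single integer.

Final LEFT:  [foxtrot, bravo, golf, foxtrot, juliet, charlie, charlie]
Final RIGHT: [charlie, bravo, foxtrot, golf, echo, india, hotel]
i=0: BASE=hotel L=foxtrot R=charlie all differ -> CONFLICT
i=1: L=bravo R=bravo -> agree -> bravo
i=2: BASE=juliet L=golf R=foxtrot all differ -> CONFLICT
i=3: L=foxtrot, R=golf=BASE -> take LEFT -> foxtrot
i=4: L=juliet, R=echo=BASE -> take LEFT -> juliet
i=5: BASE=bravo L=charlie R=india all differ -> CONFLICT
i=6: L=charlie=BASE, R=hotel -> take RIGHT -> hotel
Conflict count: 3

Answer: 3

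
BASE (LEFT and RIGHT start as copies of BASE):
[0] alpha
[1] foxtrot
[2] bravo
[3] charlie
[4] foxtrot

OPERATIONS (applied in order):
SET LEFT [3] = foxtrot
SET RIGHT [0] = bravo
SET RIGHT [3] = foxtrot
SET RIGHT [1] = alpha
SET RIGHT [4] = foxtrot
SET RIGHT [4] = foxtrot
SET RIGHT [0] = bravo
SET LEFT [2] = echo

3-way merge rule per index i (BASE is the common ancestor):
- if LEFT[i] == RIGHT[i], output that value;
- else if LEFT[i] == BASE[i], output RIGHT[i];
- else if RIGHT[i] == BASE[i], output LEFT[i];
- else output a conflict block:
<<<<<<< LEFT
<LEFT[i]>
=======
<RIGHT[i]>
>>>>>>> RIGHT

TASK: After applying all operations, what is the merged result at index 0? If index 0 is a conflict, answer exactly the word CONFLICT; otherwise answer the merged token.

Final LEFT:  [alpha, foxtrot, echo, foxtrot, foxtrot]
Final RIGHT: [bravo, alpha, bravo, foxtrot, foxtrot]
i=0: L=alpha=BASE, R=bravo -> take RIGHT -> bravo
i=1: L=foxtrot=BASE, R=alpha -> take RIGHT -> alpha
i=2: L=echo, R=bravo=BASE -> take LEFT -> echo
i=3: L=foxtrot R=foxtrot -> agree -> foxtrot
i=4: L=foxtrot R=foxtrot -> agree -> foxtrot
Index 0 -> bravo

Answer: bravo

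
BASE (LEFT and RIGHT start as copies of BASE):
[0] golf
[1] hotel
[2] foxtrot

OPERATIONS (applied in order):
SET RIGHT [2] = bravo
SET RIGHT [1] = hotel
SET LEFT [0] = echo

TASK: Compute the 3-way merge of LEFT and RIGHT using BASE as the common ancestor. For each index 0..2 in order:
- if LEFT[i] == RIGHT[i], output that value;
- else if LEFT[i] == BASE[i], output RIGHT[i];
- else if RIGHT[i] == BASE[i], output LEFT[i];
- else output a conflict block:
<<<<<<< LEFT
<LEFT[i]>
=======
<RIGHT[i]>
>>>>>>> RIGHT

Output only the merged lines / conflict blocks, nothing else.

Answer: echo
hotel
bravo

Derivation:
Final LEFT:  [echo, hotel, foxtrot]
Final RIGHT: [golf, hotel, bravo]
i=0: L=echo, R=golf=BASE -> take LEFT -> echo
i=1: L=hotel R=hotel -> agree -> hotel
i=2: L=foxtrot=BASE, R=bravo -> take RIGHT -> bravo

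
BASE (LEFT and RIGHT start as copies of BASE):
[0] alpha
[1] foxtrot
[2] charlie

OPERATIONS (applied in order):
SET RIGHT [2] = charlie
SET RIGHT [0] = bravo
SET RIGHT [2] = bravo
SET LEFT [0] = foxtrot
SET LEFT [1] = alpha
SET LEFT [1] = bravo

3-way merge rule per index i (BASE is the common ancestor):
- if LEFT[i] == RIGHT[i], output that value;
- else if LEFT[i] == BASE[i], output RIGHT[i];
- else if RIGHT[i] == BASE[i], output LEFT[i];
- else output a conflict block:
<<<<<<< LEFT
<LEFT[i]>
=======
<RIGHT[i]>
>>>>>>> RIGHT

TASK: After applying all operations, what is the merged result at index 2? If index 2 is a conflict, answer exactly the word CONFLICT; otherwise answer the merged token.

Answer: bravo

Derivation:
Final LEFT:  [foxtrot, bravo, charlie]
Final RIGHT: [bravo, foxtrot, bravo]
i=0: BASE=alpha L=foxtrot R=bravo all differ -> CONFLICT
i=1: L=bravo, R=foxtrot=BASE -> take LEFT -> bravo
i=2: L=charlie=BASE, R=bravo -> take RIGHT -> bravo
Index 2 -> bravo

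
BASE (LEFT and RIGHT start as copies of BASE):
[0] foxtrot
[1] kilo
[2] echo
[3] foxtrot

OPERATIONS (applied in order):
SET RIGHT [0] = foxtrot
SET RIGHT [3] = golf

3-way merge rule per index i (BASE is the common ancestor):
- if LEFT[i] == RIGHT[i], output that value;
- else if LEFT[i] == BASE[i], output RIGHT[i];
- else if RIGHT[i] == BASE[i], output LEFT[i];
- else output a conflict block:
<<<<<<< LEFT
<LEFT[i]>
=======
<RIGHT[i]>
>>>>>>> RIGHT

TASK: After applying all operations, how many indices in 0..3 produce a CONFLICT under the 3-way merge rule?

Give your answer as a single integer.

Final LEFT:  [foxtrot, kilo, echo, foxtrot]
Final RIGHT: [foxtrot, kilo, echo, golf]
i=0: L=foxtrot R=foxtrot -> agree -> foxtrot
i=1: L=kilo R=kilo -> agree -> kilo
i=2: L=echo R=echo -> agree -> echo
i=3: L=foxtrot=BASE, R=golf -> take RIGHT -> golf
Conflict count: 0

Answer: 0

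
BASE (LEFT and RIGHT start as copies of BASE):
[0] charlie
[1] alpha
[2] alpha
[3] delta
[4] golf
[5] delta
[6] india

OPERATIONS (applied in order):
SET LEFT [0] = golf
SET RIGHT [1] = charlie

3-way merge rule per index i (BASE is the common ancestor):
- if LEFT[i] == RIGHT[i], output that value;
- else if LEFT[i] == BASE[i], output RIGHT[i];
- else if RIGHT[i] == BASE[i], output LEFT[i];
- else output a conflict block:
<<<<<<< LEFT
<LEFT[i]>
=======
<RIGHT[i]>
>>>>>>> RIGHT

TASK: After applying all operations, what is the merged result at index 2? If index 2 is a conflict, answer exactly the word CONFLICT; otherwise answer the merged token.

Final LEFT:  [golf, alpha, alpha, delta, golf, delta, india]
Final RIGHT: [charlie, charlie, alpha, delta, golf, delta, india]
i=0: L=golf, R=charlie=BASE -> take LEFT -> golf
i=1: L=alpha=BASE, R=charlie -> take RIGHT -> charlie
i=2: L=alpha R=alpha -> agree -> alpha
i=3: L=delta R=delta -> agree -> delta
i=4: L=golf R=golf -> agree -> golf
i=5: L=delta R=delta -> agree -> delta
i=6: L=india R=india -> agree -> india
Index 2 -> alpha

Answer: alpha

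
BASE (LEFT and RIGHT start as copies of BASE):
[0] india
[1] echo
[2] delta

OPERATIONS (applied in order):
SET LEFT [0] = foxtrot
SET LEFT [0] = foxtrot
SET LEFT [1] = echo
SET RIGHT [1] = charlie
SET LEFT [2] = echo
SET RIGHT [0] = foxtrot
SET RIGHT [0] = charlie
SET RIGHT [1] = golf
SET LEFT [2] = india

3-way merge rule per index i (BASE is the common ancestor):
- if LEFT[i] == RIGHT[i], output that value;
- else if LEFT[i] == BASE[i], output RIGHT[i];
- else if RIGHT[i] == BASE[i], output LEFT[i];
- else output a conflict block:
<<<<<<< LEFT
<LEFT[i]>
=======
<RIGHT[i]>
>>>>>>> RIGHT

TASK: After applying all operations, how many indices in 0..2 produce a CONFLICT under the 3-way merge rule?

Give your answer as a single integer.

Final LEFT:  [foxtrot, echo, india]
Final RIGHT: [charlie, golf, delta]
i=0: BASE=india L=foxtrot R=charlie all differ -> CONFLICT
i=1: L=echo=BASE, R=golf -> take RIGHT -> golf
i=2: L=india, R=delta=BASE -> take LEFT -> india
Conflict count: 1

Answer: 1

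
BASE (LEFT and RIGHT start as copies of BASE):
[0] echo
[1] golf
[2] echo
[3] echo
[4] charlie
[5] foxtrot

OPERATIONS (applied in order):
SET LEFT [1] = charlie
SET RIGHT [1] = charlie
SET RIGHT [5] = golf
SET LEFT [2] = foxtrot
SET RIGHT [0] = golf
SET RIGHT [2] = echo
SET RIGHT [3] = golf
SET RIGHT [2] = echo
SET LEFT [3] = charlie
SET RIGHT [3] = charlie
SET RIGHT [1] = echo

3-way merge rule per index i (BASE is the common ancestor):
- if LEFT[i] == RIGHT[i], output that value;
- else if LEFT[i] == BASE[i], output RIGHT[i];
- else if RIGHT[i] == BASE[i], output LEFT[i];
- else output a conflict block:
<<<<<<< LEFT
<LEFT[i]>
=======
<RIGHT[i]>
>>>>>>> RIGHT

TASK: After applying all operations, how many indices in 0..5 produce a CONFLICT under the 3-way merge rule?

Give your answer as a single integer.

Answer: 1

Derivation:
Final LEFT:  [echo, charlie, foxtrot, charlie, charlie, foxtrot]
Final RIGHT: [golf, echo, echo, charlie, charlie, golf]
i=0: L=echo=BASE, R=golf -> take RIGHT -> golf
i=1: BASE=golf L=charlie R=echo all differ -> CONFLICT
i=2: L=foxtrot, R=echo=BASE -> take LEFT -> foxtrot
i=3: L=charlie R=charlie -> agree -> charlie
i=4: L=charlie R=charlie -> agree -> charlie
i=5: L=foxtrot=BASE, R=golf -> take RIGHT -> golf
Conflict count: 1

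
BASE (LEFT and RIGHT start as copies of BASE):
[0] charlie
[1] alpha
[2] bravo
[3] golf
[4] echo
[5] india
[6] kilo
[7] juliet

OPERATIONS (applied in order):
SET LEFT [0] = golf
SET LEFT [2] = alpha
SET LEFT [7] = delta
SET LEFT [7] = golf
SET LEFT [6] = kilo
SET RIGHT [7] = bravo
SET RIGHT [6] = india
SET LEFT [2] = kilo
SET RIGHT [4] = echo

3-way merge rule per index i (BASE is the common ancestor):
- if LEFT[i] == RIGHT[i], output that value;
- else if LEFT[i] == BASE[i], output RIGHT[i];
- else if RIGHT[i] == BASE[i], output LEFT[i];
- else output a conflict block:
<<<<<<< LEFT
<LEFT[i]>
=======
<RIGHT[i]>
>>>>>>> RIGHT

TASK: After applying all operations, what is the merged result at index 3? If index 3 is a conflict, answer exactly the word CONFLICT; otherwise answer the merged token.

Final LEFT:  [golf, alpha, kilo, golf, echo, india, kilo, golf]
Final RIGHT: [charlie, alpha, bravo, golf, echo, india, india, bravo]
i=0: L=golf, R=charlie=BASE -> take LEFT -> golf
i=1: L=alpha R=alpha -> agree -> alpha
i=2: L=kilo, R=bravo=BASE -> take LEFT -> kilo
i=3: L=golf R=golf -> agree -> golf
i=4: L=echo R=echo -> agree -> echo
i=5: L=india R=india -> agree -> india
i=6: L=kilo=BASE, R=india -> take RIGHT -> india
i=7: BASE=juliet L=golf R=bravo all differ -> CONFLICT
Index 3 -> golf

Answer: golf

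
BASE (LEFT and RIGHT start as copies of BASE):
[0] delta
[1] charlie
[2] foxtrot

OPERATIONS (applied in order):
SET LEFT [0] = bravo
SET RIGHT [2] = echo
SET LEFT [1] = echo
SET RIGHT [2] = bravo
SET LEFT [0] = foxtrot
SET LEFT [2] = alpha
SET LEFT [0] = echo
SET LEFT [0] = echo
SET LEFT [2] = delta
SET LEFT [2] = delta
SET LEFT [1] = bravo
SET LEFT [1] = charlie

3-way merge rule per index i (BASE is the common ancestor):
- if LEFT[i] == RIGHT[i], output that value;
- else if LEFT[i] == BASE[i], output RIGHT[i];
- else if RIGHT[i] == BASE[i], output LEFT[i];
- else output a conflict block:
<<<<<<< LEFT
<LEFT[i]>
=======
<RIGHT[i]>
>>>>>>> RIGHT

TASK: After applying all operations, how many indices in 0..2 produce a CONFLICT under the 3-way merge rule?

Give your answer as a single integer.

Final LEFT:  [echo, charlie, delta]
Final RIGHT: [delta, charlie, bravo]
i=0: L=echo, R=delta=BASE -> take LEFT -> echo
i=1: L=charlie R=charlie -> agree -> charlie
i=2: BASE=foxtrot L=delta R=bravo all differ -> CONFLICT
Conflict count: 1

Answer: 1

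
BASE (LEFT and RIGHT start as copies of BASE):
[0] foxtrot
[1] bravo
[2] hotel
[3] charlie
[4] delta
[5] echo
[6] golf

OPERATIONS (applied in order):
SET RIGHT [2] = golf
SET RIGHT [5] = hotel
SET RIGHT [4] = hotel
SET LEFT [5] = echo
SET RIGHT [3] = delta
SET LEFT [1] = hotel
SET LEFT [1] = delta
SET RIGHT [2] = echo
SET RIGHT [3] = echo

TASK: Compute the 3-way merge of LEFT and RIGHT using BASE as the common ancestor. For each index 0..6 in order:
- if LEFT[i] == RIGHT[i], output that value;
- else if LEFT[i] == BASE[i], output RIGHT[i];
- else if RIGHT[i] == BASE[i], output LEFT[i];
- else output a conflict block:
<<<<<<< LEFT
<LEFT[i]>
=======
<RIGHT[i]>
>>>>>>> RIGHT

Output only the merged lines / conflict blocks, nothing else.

Answer: foxtrot
delta
echo
echo
hotel
hotel
golf

Derivation:
Final LEFT:  [foxtrot, delta, hotel, charlie, delta, echo, golf]
Final RIGHT: [foxtrot, bravo, echo, echo, hotel, hotel, golf]
i=0: L=foxtrot R=foxtrot -> agree -> foxtrot
i=1: L=delta, R=bravo=BASE -> take LEFT -> delta
i=2: L=hotel=BASE, R=echo -> take RIGHT -> echo
i=3: L=charlie=BASE, R=echo -> take RIGHT -> echo
i=4: L=delta=BASE, R=hotel -> take RIGHT -> hotel
i=5: L=echo=BASE, R=hotel -> take RIGHT -> hotel
i=6: L=golf R=golf -> agree -> golf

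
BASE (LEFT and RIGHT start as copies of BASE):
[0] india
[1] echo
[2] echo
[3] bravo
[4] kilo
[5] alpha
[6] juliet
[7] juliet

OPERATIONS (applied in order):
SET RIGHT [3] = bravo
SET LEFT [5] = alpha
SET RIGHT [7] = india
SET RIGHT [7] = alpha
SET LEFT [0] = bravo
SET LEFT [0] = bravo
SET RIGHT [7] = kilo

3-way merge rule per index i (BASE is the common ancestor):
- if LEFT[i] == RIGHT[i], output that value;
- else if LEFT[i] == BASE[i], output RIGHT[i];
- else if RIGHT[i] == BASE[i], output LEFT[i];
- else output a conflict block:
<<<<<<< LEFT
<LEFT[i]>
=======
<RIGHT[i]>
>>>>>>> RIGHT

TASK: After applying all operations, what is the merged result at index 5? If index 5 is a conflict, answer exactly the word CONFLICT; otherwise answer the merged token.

Answer: alpha

Derivation:
Final LEFT:  [bravo, echo, echo, bravo, kilo, alpha, juliet, juliet]
Final RIGHT: [india, echo, echo, bravo, kilo, alpha, juliet, kilo]
i=0: L=bravo, R=india=BASE -> take LEFT -> bravo
i=1: L=echo R=echo -> agree -> echo
i=2: L=echo R=echo -> agree -> echo
i=3: L=bravo R=bravo -> agree -> bravo
i=4: L=kilo R=kilo -> agree -> kilo
i=5: L=alpha R=alpha -> agree -> alpha
i=6: L=juliet R=juliet -> agree -> juliet
i=7: L=juliet=BASE, R=kilo -> take RIGHT -> kilo
Index 5 -> alpha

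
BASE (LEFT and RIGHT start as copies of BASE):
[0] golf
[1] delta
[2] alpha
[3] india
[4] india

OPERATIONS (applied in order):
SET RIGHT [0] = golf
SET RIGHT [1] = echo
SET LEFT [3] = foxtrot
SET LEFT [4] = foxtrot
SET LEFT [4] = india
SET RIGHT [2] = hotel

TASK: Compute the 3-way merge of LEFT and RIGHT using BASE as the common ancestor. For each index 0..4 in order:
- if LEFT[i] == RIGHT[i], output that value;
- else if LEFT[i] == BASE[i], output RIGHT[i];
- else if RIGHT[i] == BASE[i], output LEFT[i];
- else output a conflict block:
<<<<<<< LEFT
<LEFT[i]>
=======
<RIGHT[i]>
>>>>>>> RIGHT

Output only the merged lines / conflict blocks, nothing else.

Answer: golf
echo
hotel
foxtrot
india

Derivation:
Final LEFT:  [golf, delta, alpha, foxtrot, india]
Final RIGHT: [golf, echo, hotel, india, india]
i=0: L=golf R=golf -> agree -> golf
i=1: L=delta=BASE, R=echo -> take RIGHT -> echo
i=2: L=alpha=BASE, R=hotel -> take RIGHT -> hotel
i=3: L=foxtrot, R=india=BASE -> take LEFT -> foxtrot
i=4: L=india R=india -> agree -> india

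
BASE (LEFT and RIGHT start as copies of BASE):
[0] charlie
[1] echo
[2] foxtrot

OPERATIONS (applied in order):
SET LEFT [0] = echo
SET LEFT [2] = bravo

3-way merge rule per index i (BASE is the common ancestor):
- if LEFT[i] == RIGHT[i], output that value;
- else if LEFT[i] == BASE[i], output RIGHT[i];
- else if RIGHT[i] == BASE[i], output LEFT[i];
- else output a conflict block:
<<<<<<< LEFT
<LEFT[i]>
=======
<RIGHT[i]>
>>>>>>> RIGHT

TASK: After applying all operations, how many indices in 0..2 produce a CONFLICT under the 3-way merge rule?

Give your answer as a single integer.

Answer: 0

Derivation:
Final LEFT:  [echo, echo, bravo]
Final RIGHT: [charlie, echo, foxtrot]
i=0: L=echo, R=charlie=BASE -> take LEFT -> echo
i=1: L=echo R=echo -> agree -> echo
i=2: L=bravo, R=foxtrot=BASE -> take LEFT -> bravo
Conflict count: 0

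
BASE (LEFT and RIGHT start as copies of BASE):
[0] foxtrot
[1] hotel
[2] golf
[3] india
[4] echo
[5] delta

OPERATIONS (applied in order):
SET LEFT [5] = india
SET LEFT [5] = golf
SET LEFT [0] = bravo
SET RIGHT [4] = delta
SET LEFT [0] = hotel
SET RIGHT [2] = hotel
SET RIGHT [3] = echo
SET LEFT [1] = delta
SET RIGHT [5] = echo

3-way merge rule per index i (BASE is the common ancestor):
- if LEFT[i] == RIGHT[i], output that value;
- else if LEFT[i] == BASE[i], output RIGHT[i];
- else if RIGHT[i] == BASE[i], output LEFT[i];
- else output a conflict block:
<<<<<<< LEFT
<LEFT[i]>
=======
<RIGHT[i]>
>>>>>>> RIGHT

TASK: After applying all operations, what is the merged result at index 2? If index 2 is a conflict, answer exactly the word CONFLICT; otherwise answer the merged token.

Final LEFT:  [hotel, delta, golf, india, echo, golf]
Final RIGHT: [foxtrot, hotel, hotel, echo, delta, echo]
i=0: L=hotel, R=foxtrot=BASE -> take LEFT -> hotel
i=1: L=delta, R=hotel=BASE -> take LEFT -> delta
i=2: L=golf=BASE, R=hotel -> take RIGHT -> hotel
i=3: L=india=BASE, R=echo -> take RIGHT -> echo
i=4: L=echo=BASE, R=delta -> take RIGHT -> delta
i=5: BASE=delta L=golf R=echo all differ -> CONFLICT
Index 2 -> hotel

Answer: hotel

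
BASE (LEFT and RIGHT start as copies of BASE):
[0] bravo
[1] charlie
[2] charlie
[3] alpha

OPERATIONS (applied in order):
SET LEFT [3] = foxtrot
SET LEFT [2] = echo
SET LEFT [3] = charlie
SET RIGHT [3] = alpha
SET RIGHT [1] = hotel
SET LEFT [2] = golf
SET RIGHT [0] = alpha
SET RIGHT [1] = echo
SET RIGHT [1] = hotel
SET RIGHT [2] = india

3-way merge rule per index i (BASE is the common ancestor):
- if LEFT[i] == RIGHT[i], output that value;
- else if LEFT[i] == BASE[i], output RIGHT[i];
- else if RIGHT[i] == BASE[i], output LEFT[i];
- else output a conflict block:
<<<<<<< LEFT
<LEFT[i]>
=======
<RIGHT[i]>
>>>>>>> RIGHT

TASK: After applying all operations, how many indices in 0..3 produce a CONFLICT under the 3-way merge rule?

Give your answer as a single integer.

Answer: 1

Derivation:
Final LEFT:  [bravo, charlie, golf, charlie]
Final RIGHT: [alpha, hotel, india, alpha]
i=0: L=bravo=BASE, R=alpha -> take RIGHT -> alpha
i=1: L=charlie=BASE, R=hotel -> take RIGHT -> hotel
i=2: BASE=charlie L=golf R=india all differ -> CONFLICT
i=3: L=charlie, R=alpha=BASE -> take LEFT -> charlie
Conflict count: 1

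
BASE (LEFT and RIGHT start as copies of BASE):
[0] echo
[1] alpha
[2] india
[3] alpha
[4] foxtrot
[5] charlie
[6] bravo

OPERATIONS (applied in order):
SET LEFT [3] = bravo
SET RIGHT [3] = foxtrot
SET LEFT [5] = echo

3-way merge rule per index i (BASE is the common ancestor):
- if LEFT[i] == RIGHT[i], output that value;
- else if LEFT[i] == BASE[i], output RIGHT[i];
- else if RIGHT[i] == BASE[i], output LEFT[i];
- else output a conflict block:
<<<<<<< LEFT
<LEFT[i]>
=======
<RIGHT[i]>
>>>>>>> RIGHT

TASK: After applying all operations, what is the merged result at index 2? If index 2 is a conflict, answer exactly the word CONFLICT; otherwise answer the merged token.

Final LEFT:  [echo, alpha, india, bravo, foxtrot, echo, bravo]
Final RIGHT: [echo, alpha, india, foxtrot, foxtrot, charlie, bravo]
i=0: L=echo R=echo -> agree -> echo
i=1: L=alpha R=alpha -> agree -> alpha
i=2: L=india R=india -> agree -> india
i=3: BASE=alpha L=bravo R=foxtrot all differ -> CONFLICT
i=4: L=foxtrot R=foxtrot -> agree -> foxtrot
i=5: L=echo, R=charlie=BASE -> take LEFT -> echo
i=6: L=bravo R=bravo -> agree -> bravo
Index 2 -> india

Answer: india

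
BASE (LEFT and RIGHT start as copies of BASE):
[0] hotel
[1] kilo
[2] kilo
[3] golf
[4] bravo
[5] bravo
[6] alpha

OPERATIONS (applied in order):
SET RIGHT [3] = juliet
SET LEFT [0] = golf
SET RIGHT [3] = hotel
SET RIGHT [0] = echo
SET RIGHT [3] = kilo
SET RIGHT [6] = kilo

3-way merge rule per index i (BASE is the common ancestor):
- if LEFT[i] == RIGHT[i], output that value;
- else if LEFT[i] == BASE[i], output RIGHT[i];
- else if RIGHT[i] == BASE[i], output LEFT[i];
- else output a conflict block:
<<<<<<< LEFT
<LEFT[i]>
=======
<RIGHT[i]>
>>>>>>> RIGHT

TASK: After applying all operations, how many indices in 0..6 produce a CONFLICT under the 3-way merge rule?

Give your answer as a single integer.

Answer: 1

Derivation:
Final LEFT:  [golf, kilo, kilo, golf, bravo, bravo, alpha]
Final RIGHT: [echo, kilo, kilo, kilo, bravo, bravo, kilo]
i=0: BASE=hotel L=golf R=echo all differ -> CONFLICT
i=1: L=kilo R=kilo -> agree -> kilo
i=2: L=kilo R=kilo -> agree -> kilo
i=3: L=golf=BASE, R=kilo -> take RIGHT -> kilo
i=4: L=bravo R=bravo -> agree -> bravo
i=5: L=bravo R=bravo -> agree -> bravo
i=6: L=alpha=BASE, R=kilo -> take RIGHT -> kilo
Conflict count: 1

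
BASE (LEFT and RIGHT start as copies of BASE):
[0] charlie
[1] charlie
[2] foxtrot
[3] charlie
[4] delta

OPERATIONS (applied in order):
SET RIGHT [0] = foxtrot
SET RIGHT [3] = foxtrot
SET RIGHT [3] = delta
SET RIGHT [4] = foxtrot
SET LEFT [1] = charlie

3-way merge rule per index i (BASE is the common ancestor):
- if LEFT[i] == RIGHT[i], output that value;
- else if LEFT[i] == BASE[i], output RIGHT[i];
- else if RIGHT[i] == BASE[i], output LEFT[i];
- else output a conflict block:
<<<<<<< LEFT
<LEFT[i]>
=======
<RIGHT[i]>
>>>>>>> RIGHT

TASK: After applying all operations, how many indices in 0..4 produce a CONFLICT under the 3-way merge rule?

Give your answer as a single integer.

Answer: 0

Derivation:
Final LEFT:  [charlie, charlie, foxtrot, charlie, delta]
Final RIGHT: [foxtrot, charlie, foxtrot, delta, foxtrot]
i=0: L=charlie=BASE, R=foxtrot -> take RIGHT -> foxtrot
i=1: L=charlie R=charlie -> agree -> charlie
i=2: L=foxtrot R=foxtrot -> agree -> foxtrot
i=3: L=charlie=BASE, R=delta -> take RIGHT -> delta
i=4: L=delta=BASE, R=foxtrot -> take RIGHT -> foxtrot
Conflict count: 0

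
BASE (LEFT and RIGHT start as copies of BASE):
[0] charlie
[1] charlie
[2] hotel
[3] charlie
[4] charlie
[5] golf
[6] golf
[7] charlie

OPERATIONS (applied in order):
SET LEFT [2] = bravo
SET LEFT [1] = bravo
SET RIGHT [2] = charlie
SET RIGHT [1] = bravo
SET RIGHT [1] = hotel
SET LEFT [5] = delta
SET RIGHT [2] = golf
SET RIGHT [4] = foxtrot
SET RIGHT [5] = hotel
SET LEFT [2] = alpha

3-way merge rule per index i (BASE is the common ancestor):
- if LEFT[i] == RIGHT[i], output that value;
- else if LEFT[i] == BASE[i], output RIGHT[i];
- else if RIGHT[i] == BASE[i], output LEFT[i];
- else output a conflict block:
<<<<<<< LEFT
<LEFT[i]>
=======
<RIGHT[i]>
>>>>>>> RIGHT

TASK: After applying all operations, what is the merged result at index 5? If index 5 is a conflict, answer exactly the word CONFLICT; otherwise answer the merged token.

Answer: CONFLICT

Derivation:
Final LEFT:  [charlie, bravo, alpha, charlie, charlie, delta, golf, charlie]
Final RIGHT: [charlie, hotel, golf, charlie, foxtrot, hotel, golf, charlie]
i=0: L=charlie R=charlie -> agree -> charlie
i=1: BASE=charlie L=bravo R=hotel all differ -> CONFLICT
i=2: BASE=hotel L=alpha R=golf all differ -> CONFLICT
i=3: L=charlie R=charlie -> agree -> charlie
i=4: L=charlie=BASE, R=foxtrot -> take RIGHT -> foxtrot
i=5: BASE=golf L=delta R=hotel all differ -> CONFLICT
i=6: L=golf R=golf -> agree -> golf
i=7: L=charlie R=charlie -> agree -> charlie
Index 5 -> CONFLICT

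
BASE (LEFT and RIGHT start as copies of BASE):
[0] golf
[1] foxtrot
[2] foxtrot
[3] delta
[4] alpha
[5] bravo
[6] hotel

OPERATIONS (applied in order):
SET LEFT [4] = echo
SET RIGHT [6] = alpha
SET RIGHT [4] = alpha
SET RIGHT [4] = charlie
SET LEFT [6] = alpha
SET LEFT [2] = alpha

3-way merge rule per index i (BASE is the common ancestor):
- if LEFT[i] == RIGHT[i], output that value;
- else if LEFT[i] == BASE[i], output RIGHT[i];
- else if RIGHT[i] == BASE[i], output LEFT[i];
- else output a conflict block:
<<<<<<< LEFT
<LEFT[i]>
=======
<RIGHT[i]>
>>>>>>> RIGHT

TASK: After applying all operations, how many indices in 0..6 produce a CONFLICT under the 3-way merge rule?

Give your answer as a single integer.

Final LEFT:  [golf, foxtrot, alpha, delta, echo, bravo, alpha]
Final RIGHT: [golf, foxtrot, foxtrot, delta, charlie, bravo, alpha]
i=0: L=golf R=golf -> agree -> golf
i=1: L=foxtrot R=foxtrot -> agree -> foxtrot
i=2: L=alpha, R=foxtrot=BASE -> take LEFT -> alpha
i=3: L=delta R=delta -> agree -> delta
i=4: BASE=alpha L=echo R=charlie all differ -> CONFLICT
i=5: L=bravo R=bravo -> agree -> bravo
i=6: L=alpha R=alpha -> agree -> alpha
Conflict count: 1

Answer: 1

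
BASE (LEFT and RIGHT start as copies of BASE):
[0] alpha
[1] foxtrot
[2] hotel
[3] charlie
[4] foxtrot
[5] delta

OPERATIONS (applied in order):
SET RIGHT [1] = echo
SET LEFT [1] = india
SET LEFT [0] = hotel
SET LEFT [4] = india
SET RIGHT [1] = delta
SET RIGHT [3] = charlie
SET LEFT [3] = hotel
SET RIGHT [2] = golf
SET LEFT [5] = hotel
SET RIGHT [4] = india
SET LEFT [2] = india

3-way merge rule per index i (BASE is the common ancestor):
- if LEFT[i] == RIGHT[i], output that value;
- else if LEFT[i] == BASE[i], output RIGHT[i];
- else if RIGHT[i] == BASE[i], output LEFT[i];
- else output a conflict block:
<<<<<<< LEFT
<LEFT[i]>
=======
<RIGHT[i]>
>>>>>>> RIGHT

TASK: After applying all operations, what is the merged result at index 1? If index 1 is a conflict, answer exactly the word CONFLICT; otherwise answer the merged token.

Final LEFT:  [hotel, india, india, hotel, india, hotel]
Final RIGHT: [alpha, delta, golf, charlie, india, delta]
i=0: L=hotel, R=alpha=BASE -> take LEFT -> hotel
i=1: BASE=foxtrot L=india R=delta all differ -> CONFLICT
i=2: BASE=hotel L=india R=golf all differ -> CONFLICT
i=3: L=hotel, R=charlie=BASE -> take LEFT -> hotel
i=4: L=india R=india -> agree -> india
i=5: L=hotel, R=delta=BASE -> take LEFT -> hotel
Index 1 -> CONFLICT

Answer: CONFLICT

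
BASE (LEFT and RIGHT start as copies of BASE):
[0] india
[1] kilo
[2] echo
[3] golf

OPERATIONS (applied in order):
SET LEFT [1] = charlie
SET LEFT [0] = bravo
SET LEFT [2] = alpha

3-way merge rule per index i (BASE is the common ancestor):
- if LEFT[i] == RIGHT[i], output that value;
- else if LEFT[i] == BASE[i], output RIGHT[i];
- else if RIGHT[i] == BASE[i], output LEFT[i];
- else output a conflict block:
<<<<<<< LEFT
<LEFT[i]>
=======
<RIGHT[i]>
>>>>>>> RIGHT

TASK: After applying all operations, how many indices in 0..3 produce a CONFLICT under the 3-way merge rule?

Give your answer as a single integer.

Answer: 0

Derivation:
Final LEFT:  [bravo, charlie, alpha, golf]
Final RIGHT: [india, kilo, echo, golf]
i=0: L=bravo, R=india=BASE -> take LEFT -> bravo
i=1: L=charlie, R=kilo=BASE -> take LEFT -> charlie
i=2: L=alpha, R=echo=BASE -> take LEFT -> alpha
i=3: L=golf R=golf -> agree -> golf
Conflict count: 0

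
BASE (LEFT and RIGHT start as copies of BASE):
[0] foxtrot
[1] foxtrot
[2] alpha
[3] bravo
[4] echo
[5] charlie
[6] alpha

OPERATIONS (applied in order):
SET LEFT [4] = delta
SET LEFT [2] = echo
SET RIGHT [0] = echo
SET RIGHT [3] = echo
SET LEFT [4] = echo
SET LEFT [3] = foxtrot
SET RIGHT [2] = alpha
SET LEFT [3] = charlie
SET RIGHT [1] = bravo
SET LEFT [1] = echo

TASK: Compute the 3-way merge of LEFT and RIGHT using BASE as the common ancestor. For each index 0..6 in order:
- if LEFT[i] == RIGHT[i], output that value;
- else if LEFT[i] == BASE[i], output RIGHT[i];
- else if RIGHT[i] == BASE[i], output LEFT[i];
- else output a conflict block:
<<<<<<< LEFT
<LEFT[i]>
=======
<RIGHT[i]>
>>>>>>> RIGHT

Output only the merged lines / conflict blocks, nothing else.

Final LEFT:  [foxtrot, echo, echo, charlie, echo, charlie, alpha]
Final RIGHT: [echo, bravo, alpha, echo, echo, charlie, alpha]
i=0: L=foxtrot=BASE, R=echo -> take RIGHT -> echo
i=1: BASE=foxtrot L=echo R=bravo all differ -> CONFLICT
i=2: L=echo, R=alpha=BASE -> take LEFT -> echo
i=3: BASE=bravo L=charlie R=echo all differ -> CONFLICT
i=4: L=echo R=echo -> agree -> echo
i=5: L=charlie R=charlie -> agree -> charlie
i=6: L=alpha R=alpha -> agree -> alpha

Answer: echo
<<<<<<< LEFT
echo
=======
bravo
>>>>>>> RIGHT
echo
<<<<<<< LEFT
charlie
=======
echo
>>>>>>> RIGHT
echo
charlie
alpha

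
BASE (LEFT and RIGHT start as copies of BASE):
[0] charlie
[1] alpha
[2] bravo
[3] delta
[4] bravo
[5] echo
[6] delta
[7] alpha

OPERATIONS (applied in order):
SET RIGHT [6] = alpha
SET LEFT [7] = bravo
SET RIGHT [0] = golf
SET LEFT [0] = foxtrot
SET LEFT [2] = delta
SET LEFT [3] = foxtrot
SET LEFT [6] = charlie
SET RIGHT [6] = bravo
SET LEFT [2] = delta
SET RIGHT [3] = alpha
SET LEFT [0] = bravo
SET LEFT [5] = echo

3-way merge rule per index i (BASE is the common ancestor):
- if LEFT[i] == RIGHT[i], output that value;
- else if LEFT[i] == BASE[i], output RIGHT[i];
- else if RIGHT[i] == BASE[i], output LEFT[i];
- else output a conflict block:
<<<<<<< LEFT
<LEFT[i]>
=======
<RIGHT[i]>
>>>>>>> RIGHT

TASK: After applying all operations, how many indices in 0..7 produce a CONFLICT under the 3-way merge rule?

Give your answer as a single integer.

Final LEFT:  [bravo, alpha, delta, foxtrot, bravo, echo, charlie, bravo]
Final RIGHT: [golf, alpha, bravo, alpha, bravo, echo, bravo, alpha]
i=0: BASE=charlie L=bravo R=golf all differ -> CONFLICT
i=1: L=alpha R=alpha -> agree -> alpha
i=2: L=delta, R=bravo=BASE -> take LEFT -> delta
i=3: BASE=delta L=foxtrot R=alpha all differ -> CONFLICT
i=4: L=bravo R=bravo -> agree -> bravo
i=5: L=echo R=echo -> agree -> echo
i=6: BASE=delta L=charlie R=bravo all differ -> CONFLICT
i=7: L=bravo, R=alpha=BASE -> take LEFT -> bravo
Conflict count: 3

Answer: 3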